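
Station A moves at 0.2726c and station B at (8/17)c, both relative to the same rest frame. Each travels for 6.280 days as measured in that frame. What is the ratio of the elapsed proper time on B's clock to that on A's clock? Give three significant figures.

τ_B/τ_A = 0.917

A: γ = 1/√(1 − 0.2726²) = 1/√0.9257 = 1.039. B: γ = 1/√(1 − (8/17)²) = 17/15 ≈ 1.133.
τ_A/τ_B = γ_B/γ_A = 1.133/1.039 = 1.090, so τ_B/τ_A = 0.9171.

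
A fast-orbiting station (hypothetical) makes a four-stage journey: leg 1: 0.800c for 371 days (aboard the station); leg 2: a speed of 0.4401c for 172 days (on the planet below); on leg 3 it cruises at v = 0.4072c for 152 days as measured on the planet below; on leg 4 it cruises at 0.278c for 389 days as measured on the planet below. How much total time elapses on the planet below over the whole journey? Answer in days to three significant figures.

Leg 1: γ = 1/√(1 − 0.800²) = 5/3 ≈ 1.667; Δt_1 = 1.667 × 371 = 618.3 days.
Leg 2: 172 days is already measured on the planet below.
Leg 3: 152 days is already measured on the planet below.
Leg 4: 389 days is already measured on the planet below.
Total: 618.3 + 172.0 + 152.0 + 389.0 days.

Δt = 1330 days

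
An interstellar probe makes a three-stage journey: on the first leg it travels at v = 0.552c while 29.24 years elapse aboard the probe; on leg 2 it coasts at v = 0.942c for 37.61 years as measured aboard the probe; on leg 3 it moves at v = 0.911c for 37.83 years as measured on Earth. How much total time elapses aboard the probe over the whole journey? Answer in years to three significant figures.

Leg 1: 29.24 years is already measured aboard the probe.
Leg 2: 37.61 years is already measured aboard the probe.
Leg 3: γ = 1/√(1 − 0.911²) = 1/√0.1701 = 2.425; τ_3 = 37.83/2.425 = 15.60 years.
Total: 29.24 + 37.61 + 15.60 years.

τ = 82.5 years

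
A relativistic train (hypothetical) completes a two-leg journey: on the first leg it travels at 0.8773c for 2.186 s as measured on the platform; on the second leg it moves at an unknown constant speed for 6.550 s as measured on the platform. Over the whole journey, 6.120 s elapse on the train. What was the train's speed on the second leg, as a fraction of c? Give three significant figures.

Leg 1: γ = 1/√(1 − 0.8773²) = 1/√0.2303 = 2.084; τ_1 = 2.186/2.084 = 1.049 s.
Leg 2: speed unknown; τ_2 = 6.550/γ_2.
Total proper time: 1.049 + τ_2 = 6.120, so τ_2 = 6.120 − 1.049 = 5.071 s.
γ_2 = 6.550/5.071 = 1.292; β = √(1 − 1/γ²) = √0.4007.

β = 0.633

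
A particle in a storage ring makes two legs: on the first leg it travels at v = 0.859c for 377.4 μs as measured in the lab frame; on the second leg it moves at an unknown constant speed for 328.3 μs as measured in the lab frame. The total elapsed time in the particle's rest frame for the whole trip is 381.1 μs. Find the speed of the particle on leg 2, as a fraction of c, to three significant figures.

Leg 1: γ = 1/√(1 − 0.859²) = 1/√0.2621 = 1.953; τ_1 = 377.4/1.953 = 193.2 μs.
Leg 2: speed unknown; τ_2 = 328.3/γ_2.
Total proper time: 193.2 + τ_2 = 381.1, so τ_2 = 381.1 − 193.2 = 187.9 μs.
γ_2 = 328.3/187.9 = 1.747; β = √(1 − 1/γ²) = √0.6725.

β = 0.820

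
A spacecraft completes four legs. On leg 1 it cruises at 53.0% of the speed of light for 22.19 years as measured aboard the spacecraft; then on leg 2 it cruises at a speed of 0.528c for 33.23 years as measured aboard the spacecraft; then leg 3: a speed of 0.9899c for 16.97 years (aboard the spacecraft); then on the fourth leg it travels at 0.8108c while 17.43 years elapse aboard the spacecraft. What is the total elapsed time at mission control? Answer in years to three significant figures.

Δt = 215 years

Leg 1: β = 0.530; γ = 1/√(1 − 0.530²) = 1/√0.7191 = 1.179; Δt_1 = 1.179 × 22.19 = 26.17 years.
Leg 2: γ = 1/√(1 − 0.528²) = 1/√0.7212 = 1.178; Δt_2 = 1.178 × 33.23 = 39.13 years.
Leg 3: γ = 1/√(1 − 0.9899²) = 1/√0.02010 = 7.054; Δt_3 = 7.054 × 16.97 = 119.7 years.
Leg 4: γ = 1/√(1 − 0.8108²) = 1/√0.3426 = 1.708; Δt_4 = 1.708 × 17.43 = 29.78 years.
Total: 26.17 + 39.13 + 119.7 + 29.78 years.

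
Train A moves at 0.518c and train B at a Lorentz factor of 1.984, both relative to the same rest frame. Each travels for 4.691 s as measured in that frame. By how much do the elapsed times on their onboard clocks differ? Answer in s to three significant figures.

A: γ = 1/√(1 − 0.518²) = 1/√0.7317 = 1.169; τ_A = 4.691/1.169 = 4.013 s.
B: γ = 1.984; τ_B = 4.691/1.984 = 2.364 s.

|τ_A − τ_B| = 1.65 s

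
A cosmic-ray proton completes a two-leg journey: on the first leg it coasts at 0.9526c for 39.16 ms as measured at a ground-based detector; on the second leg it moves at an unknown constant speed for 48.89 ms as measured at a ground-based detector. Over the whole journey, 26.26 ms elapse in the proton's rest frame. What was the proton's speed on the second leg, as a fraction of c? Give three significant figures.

β = 0.956

Leg 1: γ = 1/√(1 − 0.9526²) = 1/√0.09255 = 3.287; τ_1 = 39.16/3.287 = 11.91 ms.
Leg 2: speed unknown; τ_2 = 48.89/γ_2.
Total proper time: 11.91 + τ_2 = 26.26, so τ_2 = 26.26 − 11.91 = 14.35 ms.
γ_2 = 48.89/14.35 = 3.408; β = √(1 − 1/γ²) = √0.9139.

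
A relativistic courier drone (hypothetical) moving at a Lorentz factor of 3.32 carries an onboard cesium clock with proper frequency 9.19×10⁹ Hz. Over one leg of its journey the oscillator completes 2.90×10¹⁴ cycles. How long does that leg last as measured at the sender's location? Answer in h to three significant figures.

γ = 3.32
Proper time for N cycles: τ = N/f = 2.90×10¹⁴/(9.19×10⁹) = 3.156×10⁴ s = 8.766 h.
Lab-frame duration Δt = γτ = 3.320 × 8.766 = 29.10 h.

Δt = 29.1 h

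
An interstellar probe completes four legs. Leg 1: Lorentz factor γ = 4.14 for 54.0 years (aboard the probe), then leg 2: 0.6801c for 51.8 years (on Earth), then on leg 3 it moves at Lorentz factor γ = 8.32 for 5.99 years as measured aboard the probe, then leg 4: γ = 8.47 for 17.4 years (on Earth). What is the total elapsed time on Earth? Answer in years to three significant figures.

Δt = 343 years

Leg 1: γ = 4.14; Δt_1 = 4.140 × 54.0 = 223.6 years.
Leg 2: 51.8 years is already measured on Earth.
Leg 3: γ = 8.32; Δt_3 = 8.320 × 5.99 = 49.84 years.
Leg 4: 17.4 years is already measured on Earth.
Total: 223.6 + 51.80 + 49.84 + 17.40 years.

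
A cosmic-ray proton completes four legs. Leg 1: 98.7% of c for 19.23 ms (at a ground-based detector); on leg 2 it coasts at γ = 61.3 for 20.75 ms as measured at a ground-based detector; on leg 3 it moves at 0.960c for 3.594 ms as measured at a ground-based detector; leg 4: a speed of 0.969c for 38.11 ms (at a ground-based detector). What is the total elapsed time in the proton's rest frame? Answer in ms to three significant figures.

Leg 1: β = 0.987; γ = 1/√(1 − 0.987²) = 1/√0.02583 = 6.222; τ_1 = 19.23/6.222 = 3.091 ms.
Leg 2: γ = 61.3; τ_2 = 20.75/61.30 = 0.3385 ms.
Leg 3: γ = 1/√(1 − 0.960²) = 25/7 ≈ 3.571; τ_3 = 3.594/3.571 = 1.006 ms.
Leg 4: γ = 1/√(1 − 0.969²) = 1/√0.06104 = 4.048; τ_4 = 38.11/4.048 = 9.415 ms.
Total: 3.091 + 0.3385 + 1.006 + 9.415 ms.

τ = 13.9 ms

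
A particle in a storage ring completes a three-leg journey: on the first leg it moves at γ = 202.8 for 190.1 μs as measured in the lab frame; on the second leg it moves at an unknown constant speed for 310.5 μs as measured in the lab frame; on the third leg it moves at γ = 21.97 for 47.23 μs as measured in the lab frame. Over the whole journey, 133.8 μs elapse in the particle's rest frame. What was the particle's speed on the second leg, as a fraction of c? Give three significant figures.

β = 0.907

Leg 1: γ = 202.8; τ_1 = 190.1/202.8 = 0.9374 μs.
Leg 2: speed unknown; τ_2 = 310.5/γ_2.
Leg 3: γ = 21.97; τ_3 = 47.23/21.97 = 2.150 μs.
Total proper time: 0.9374 + τ_2 + 2.150 = 133.8, so τ_2 = 133.8 − 3.087 = 130.7 μs.
γ_2 = 310.5/130.7 = 2.375; β = √(1 − 1/γ²) = √0.8228.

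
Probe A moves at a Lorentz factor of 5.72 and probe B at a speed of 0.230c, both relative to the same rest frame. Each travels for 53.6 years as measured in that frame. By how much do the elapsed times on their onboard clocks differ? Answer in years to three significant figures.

A: γ = 5.72; τ_A = 53.6/5.720 = 9.371 years.
B: γ = 1/√(1 − 0.230²) = 1/√0.9471 = 1.028; τ_B = 53.6/1.028 = 52.16 years.

|τ_A − τ_B| = 42.8 years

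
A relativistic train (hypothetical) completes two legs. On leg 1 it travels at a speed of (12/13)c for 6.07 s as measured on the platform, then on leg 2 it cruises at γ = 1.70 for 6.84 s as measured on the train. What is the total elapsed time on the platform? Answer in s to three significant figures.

Δt = 17.7 s

Leg 1: 6.07 s is already measured on the platform.
Leg 2: γ = 1.70; Δt_2 = 1.700 × 6.84 = 11.63 s.
Total: 6.070 + 11.63 s.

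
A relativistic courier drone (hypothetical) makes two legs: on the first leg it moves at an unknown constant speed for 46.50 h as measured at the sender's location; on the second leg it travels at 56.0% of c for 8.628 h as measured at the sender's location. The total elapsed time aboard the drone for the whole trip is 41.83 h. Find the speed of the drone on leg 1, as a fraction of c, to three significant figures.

β = 0.666

Leg 1: speed unknown; τ_1 = 46.50/γ_1.
Leg 2: β = 0.560; γ = 1/√(1 − 0.560²) = 1/√0.6864 = 1.207; τ_2 = 8.628/1.207 = 7.148 h.
Total proper time: τ_1 + 7.148 = 41.83, so τ_1 = 41.83 − 7.148 = 34.68 h.
γ_1 = 46.50/34.68 = 1.341; β = √(1 − 1/γ²) = √0.4437.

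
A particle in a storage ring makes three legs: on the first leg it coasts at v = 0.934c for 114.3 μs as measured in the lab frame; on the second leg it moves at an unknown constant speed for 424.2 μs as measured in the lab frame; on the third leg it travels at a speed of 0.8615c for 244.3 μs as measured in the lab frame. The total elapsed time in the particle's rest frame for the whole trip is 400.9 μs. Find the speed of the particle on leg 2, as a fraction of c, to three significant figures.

Leg 1: γ = 1/√(1 − 0.934²) = 1/√0.1276 = 2.799; τ_1 = 114.3/2.799 = 40.84 μs.
Leg 2: speed unknown; τ_2 = 424.2/γ_2.
Leg 3: γ = 1/√(1 − 0.8615²) = 1/√0.2578 = 1.969; τ_3 = 244.3/1.969 = 124.0 μs.
Total proper time: 40.84 + τ_2 + 124.0 = 400.9, so τ_2 = 400.9 − 164.9 = 236.0 μs.
γ_2 = 424.2/236.0 = 1.797; β = √(1 − 1/γ²) = √0.6904.

β = 0.831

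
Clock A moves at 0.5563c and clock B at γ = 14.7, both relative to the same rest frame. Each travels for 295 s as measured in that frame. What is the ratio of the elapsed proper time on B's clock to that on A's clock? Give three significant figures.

τ_B/τ_A = 0.0819

A: γ = 1/√(1 − 0.5563²) = 1/√0.6905 = 1.203. B: γ = 14.7.
τ_A/τ_B = γ_B/γ_A = 14.70/1.203 = 12.22, so τ_B/τ_A = 0.08186.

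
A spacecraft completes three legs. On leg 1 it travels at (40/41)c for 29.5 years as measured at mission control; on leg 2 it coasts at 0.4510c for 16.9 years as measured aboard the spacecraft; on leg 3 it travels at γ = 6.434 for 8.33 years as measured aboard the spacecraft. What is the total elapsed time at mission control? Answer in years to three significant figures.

Δt = 102 years

Leg 1: 29.5 years is already measured at mission control.
Leg 2: γ = 1/√(1 − 0.4510²) = 1/√0.7966 = 1.120; Δt_2 = 1.120 × 16.9 = 18.94 years.
Leg 3: γ = 6.434; Δt_3 = 6.434 × 8.33 = 53.60 years.
Total: 29.50 + 18.94 + 53.60 years.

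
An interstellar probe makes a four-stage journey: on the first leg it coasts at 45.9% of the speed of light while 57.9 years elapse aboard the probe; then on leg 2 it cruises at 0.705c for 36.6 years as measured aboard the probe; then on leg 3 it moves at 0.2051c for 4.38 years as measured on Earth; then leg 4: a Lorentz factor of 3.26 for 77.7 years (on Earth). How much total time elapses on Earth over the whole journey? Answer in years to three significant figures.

Leg 1: β = 0.459; γ = 1/√(1 − 0.459²) = 1/√0.7893 = 1.126; Δt_1 = 1.126 × 57.9 = 65.17 years.
Leg 2: γ = 1/√(1 − 0.705²) = 1/√0.5030 = 1.410; Δt_2 = 1.410 × 36.6 = 51.61 years.
Leg 3: 4.38 years is already measured on Earth.
Leg 4: 77.7 years is already measured on Earth.
Total: 65.17 + 51.61 + 4.380 + 77.70 years.

Δt = 199 years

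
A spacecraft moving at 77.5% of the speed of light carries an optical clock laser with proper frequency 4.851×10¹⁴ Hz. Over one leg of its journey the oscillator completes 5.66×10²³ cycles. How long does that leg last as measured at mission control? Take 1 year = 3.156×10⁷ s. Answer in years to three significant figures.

Δt = 58.5 years

β = 0.775; γ = 1/√(1 − 0.775²) = 1/√0.3994 = 1.582
Proper time for N cycles: τ = N/f = 5.66×10²³/(4.851×10¹⁴) = 1.167×10⁹ s = 36.97 years.
Lab-frame duration Δt = γτ = 1.582 × 36.97 = 58.50 years.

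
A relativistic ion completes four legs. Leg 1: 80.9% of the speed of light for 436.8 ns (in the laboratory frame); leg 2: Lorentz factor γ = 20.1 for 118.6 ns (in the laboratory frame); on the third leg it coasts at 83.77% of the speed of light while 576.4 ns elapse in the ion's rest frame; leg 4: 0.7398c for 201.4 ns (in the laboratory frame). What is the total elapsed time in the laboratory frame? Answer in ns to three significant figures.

Δt = 1810 ns

Leg 1: 436.8 ns is already measured in the laboratory frame.
Leg 2: 118.6 ns is already measured in the laboratory frame.
Leg 3: β = 0.8377; γ = 1/√(1 − 0.8377²) = 1/√0.2983 = 1.831; Δt_3 = 1.831 × 576.4 = 1055 ns.
Leg 4: 201.4 ns is already measured in the laboratory frame.
Total: 436.8 + 118.6 + 1055 + 201.4 ns.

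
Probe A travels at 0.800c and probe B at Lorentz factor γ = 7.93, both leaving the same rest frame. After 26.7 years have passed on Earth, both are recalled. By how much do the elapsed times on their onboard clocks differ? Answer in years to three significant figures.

A: γ = 1/√(1 − 0.800²) = 5/3 ≈ 1.667; τ_A = 26.7/1.667 = 16.02 years.
B: γ = 7.93; τ_B = 26.7/7.930 = 3.367 years.

|τ_A − τ_B| = 12.7 years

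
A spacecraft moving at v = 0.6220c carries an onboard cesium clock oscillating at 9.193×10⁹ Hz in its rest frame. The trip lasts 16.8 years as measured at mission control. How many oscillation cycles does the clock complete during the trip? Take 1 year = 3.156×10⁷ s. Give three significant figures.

N = 3.82×10¹⁸

γ = 1/√(1 − 0.6220²) = 1/√0.6131 = 1.277
The oscillator's own cycle count is N = f × τ where τ is the proper time aboard the spacecraft. τ = Δt/γ = 16.8/1.277 = 13.15 years = 4.152×10⁸ s.
N = 9.193×10⁹ × 4.152×10⁸ = 3.817×10¹⁸.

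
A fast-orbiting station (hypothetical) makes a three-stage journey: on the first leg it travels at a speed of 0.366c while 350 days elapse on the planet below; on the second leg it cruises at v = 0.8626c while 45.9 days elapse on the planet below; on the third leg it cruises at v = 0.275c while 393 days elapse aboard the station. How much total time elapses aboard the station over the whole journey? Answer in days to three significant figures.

Leg 1: γ = 1/√(1 − 0.366²) = 1/√0.8660 = 1.075; τ_1 = 350/1.075 = 325.7 days.
Leg 2: γ = 1/√(1 − 0.8626²) = 1/√0.2559 = 1.977; τ_2 = 45.9/1.977 = 23.22 days.
Leg 3: 393 days is already measured aboard the station.
Total: 325.7 + 23.22 + 393.0 days.

τ = 742 days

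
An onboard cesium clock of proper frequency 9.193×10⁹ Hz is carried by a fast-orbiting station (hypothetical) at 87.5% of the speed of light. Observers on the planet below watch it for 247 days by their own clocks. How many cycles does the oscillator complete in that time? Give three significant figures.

N = 9.50×10¹⁶

β = 0.875; γ = 1/√(1 − 0.875²) = 1/√0.2344 = 2.066
During 247 days of lab time, the oscillator's proper time advances by τ = Δt/γ = 247/2.066 = 119.6 days = 1.033×10⁷ s.
N = f × τ = 9.193×10⁹ × 1.033×10⁷ = 9.498×10¹⁶.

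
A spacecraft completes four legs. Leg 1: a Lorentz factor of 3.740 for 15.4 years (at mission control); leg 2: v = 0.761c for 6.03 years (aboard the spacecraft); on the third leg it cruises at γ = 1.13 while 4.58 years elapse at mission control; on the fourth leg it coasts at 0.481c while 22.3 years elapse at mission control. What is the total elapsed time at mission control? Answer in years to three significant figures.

Leg 1: 15.4 years is already measured at mission control.
Leg 2: γ = 1/√(1 − 0.761²) = 1/√0.4209 = 1.541; Δt_2 = 1.541 × 6.03 = 9.295 years.
Leg 3: 4.58 years is already measured at mission control.
Leg 4: 22.3 years is already measured at mission control.
Total: 15.40 + 9.295 + 4.580 + 22.30 years.

Δt = 51.6 years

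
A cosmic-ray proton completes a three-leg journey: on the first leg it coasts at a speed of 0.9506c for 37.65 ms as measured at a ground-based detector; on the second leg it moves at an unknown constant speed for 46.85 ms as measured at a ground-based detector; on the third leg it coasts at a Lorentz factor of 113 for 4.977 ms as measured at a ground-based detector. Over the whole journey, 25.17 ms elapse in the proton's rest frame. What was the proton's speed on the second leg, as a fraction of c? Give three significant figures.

β = 0.958

Leg 1: γ = 1/√(1 − 0.9506²) = 1/√0.09636 = 3.221; τ_1 = 37.65/3.221 = 11.69 ms.
Leg 2: speed unknown; τ_2 = 46.85/γ_2.
Leg 3: γ = 113; τ_3 = 4.977/113.0 = 0.04404 ms.
Total proper time: 11.69 + τ_2 + 0.04404 = 25.17, so τ_2 = 25.17 − 11.73 = 13.44 ms.
γ_2 = 46.85/13.44 = 3.486; β = √(1 − 1/γ²) = √0.9177.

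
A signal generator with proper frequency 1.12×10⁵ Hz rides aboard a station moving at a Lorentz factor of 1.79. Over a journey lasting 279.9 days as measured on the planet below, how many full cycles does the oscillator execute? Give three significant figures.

γ = 1.79
The oscillator's own cycle count is N = f × τ where τ is the proper time aboard the station. τ = Δt/γ = 279.9/1.790 = 156.4 days = 1.351×10⁷ s.
N = 1.12×10⁵ × 1.351×10⁷ = 1.513×10¹².

N = 1.51×10¹²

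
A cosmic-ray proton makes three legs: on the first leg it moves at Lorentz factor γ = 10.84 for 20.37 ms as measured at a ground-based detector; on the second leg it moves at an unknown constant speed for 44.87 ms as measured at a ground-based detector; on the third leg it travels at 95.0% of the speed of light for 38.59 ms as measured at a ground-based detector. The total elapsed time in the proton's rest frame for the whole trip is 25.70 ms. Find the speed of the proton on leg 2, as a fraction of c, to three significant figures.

β = 0.965

Leg 1: γ = 10.84; τ_1 = 20.37/10.84 = 1.879 ms.
Leg 2: speed unknown; τ_2 = 44.87/γ_2.
Leg 3: β = 0.950; γ = 1/√(1 − 0.950²) = 1/√0.09750 = 3.203; τ_3 = 38.59/3.203 = 12.05 ms.
Total proper time: 1.879 + τ_2 + 12.05 = 25.70, so τ_2 = 25.70 − 13.93 = 11.77 ms.
γ_2 = 44.87/11.77 = 3.812; β = √(1 − 1/γ²) = √0.9312.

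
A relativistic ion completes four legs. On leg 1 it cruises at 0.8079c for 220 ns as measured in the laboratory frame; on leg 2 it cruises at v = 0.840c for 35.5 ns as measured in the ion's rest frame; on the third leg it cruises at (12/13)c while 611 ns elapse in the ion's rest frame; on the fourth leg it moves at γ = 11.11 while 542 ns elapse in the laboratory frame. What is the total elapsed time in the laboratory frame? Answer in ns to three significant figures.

Δt = 2420 ns

Leg 1: 220 ns is already measured in the laboratory frame.
Leg 2: γ = 1/√(1 − 0.840²) = 1/√0.2944 = 1.843; Δt_2 = 1.843 × 35.5 = 65.43 ns.
Leg 3: γ = 1/√(1 − (12/13)²) = 13/5 = 2.600; Δt_3 = 2.600 × 611 = 1589 ns.
Leg 4: 542 ns is already measured in the laboratory frame.
Total: 220.0 + 65.43 + 1589 + 542.0 ns.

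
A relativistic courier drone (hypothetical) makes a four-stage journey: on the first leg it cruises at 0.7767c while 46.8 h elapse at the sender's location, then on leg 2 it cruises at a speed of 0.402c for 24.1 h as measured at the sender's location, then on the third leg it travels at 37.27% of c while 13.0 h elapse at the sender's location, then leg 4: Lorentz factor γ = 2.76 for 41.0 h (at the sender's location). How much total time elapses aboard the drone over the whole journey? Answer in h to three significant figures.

τ = 78.5 h

Leg 1: γ = 1/√(1 − 0.7767²) = 1/√0.3967 = 1.588; τ_1 = 46.8/1.588 = 29.48 h.
Leg 2: γ = 1/√(1 − 0.402²) = 1/√0.8384 = 1.092; τ_2 = 24.1/1.092 = 22.07 h.
Leg 3: β = 0.3727; γ = 1/√(1 − 0.3727²) = 1/√0.8611 = 1.078; τ_3 = 13.0/1.078 = 12.06 h.
Leg 4: γ = 2.76; τ_4 = 41.0/2.760 = 14.86 h.
Total: 29.48 + 22.07 + 12.06 + 14.86 h.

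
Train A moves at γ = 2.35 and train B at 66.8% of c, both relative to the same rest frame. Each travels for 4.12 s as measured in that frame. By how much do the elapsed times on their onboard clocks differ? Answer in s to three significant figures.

|τ_A − τ_B| = 1.31 s

A: γ = 2.35; τ_A = 4.12/2.350 = 1.753 s.
B: β = 0.668; γ = 1/√(1 − 0.668²) = 1/√0.5538 = 1.344; τ_B = 4.12/1.344 = 3.066 s.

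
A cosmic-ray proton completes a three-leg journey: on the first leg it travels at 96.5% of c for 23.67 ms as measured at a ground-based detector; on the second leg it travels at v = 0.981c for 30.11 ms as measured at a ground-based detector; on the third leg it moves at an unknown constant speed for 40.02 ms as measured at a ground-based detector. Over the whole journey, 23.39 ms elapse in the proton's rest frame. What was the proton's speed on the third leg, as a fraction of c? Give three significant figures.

β = 0.959

Leg 1: β = 0.965; γ = 1/√(1 − 0.965²) = 1/√0.06878 = 3.813; τ_1 = 23.67/3.813 = 6.207 ms.
Leg 2: γ = 1/√(1 − 0.981²) = 1/√0.03764 = 5.154; τ_2 = 30.11/5.154 = 5.842 ms.
Leg 3: speed unknown; τ_3 = 40.02/γ_3.
Total proper time: 6.207 + 5.842 + τ_3 = 23.39, so τ_3 = 23.39 − 12.05 = 11.34 ms.
γ_3 = 40.02/11.34 = 3.529; β = √(1 − 1/γ²) = √0.9197.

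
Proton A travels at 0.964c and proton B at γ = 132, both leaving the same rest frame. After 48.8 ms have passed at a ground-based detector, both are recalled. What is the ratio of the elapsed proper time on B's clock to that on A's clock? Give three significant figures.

A: γ = 1/√(1 − 0.964²) = 1/√0.07070 = 3.761. B: γ = 132.
τ_A/τ_B = γ_B/γ_A = 132.0/3.761 = 35.10, so τ_B/τ_A = 0.02849.

τ_B/τ_A = 0.0285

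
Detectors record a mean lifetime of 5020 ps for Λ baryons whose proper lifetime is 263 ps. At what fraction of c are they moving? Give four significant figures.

γ = Δt/τ₀ = 5020/263 = 19.09
β = √(1 − 1/γ²) = √(1 − 0.002745) = √0.9973

v = 0.9986c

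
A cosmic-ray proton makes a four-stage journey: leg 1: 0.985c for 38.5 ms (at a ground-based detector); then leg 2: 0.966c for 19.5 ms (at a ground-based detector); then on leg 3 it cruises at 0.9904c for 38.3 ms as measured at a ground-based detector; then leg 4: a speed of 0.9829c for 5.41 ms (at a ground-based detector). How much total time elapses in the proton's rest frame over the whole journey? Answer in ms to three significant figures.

τ = 18.0 ms

Leg 1: γ = 1/√(1 − 0.985²) = 1/√0.02977 = 5.795; τ_1 = 38.5/5.795 = 6.643 ms.
Leg 2: γ = 1/√(1 − 0.966²) = 1/√0.06684 = 3.868; τ_2 = 19.5/3.868 = 5.042 ms.
Leg 3: γ = 1/√(1 − 0.9904²) = 1/√0.01911 = 7.234; τ_3 = 38.3/7.234 = 5.294 ms.
Leg 4: γ = 1/√(1 − 0.9829²) = 1/√0.03391 = 5.431; τ_4 = 5.41/5.431 = 0.9962 ms.
Total: 6.643 + 5.042 + 5.294 + 0.9962 ms.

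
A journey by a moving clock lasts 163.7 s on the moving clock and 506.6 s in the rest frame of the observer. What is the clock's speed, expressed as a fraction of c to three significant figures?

β = 0.946

The proper time is measured on the moving clock (both events occur at the clock's location); Δt is measured in the rest frame of the observer. γ = Δt/τ = 506.6/163.7 = 3.095.
β = √(1 − 1/γ²) = √(1 − 0.1044) = √0.8956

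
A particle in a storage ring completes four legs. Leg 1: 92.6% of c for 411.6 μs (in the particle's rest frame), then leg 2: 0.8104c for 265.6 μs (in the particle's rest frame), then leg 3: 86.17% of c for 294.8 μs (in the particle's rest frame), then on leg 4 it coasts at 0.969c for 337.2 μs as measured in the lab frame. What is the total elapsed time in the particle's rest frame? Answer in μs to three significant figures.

Leg 1: 411.6 μs is already measured in the particle's rest frame.
Leg 2: 265.6 μs is already measured in the particle's rest frame.
Leg 3: 294.8 μs is already measured in the particle's rest frame.
Leg 4: γ = 1/√(1 − 0.969²) = 1/√0.06104 = 4.048; τ_4 = 337.2/4.048 = 83.31 μs.
Total: 411.6 + 265.6 + 294.8 + 83.31 μs.

τ = 1060 μs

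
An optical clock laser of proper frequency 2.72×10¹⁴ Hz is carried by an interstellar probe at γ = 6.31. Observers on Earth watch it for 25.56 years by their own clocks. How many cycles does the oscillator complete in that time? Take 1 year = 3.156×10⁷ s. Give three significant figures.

γ = 6.31
During 25.56 years of lab time, the oscillator's proper time advances by τ = Δt/γ = 25.56/6.310 = 4.051 years = 1.278×10⁸ s.
N = f × τ = 2.72×10¹⁴ × 1.278×10⁸ = 3.477×10²².

N = 3.48×10²²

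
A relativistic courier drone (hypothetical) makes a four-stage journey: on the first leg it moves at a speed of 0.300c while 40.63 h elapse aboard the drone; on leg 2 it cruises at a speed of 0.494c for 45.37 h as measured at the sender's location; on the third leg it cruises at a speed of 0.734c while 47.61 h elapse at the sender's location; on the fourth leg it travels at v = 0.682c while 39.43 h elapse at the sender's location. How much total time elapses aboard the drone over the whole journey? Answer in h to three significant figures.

Leg 1: 40.63 h is already measured aboard the drone.
Leg 2: γ = 1/√(1 − 0.494²) = 1/√0.7560 = 1.150; τ_2 = 45.37/1.150 = 39.45 h.
Leg 3: γ = 1/√(1 − 0.734²) = 1/√0.4612 = 1.472; τ_3 = 47.61/1.472 = 32.33 h.
Leg 4: γ = 1/√(1 − 0.682²) = 1/√0.5349 = 1.367; τ_4 = 39.43/1.367 = 28.84 h.
Total: 40.63 + 39.45 + 32.33 + 28.84 h.

τ = 141 h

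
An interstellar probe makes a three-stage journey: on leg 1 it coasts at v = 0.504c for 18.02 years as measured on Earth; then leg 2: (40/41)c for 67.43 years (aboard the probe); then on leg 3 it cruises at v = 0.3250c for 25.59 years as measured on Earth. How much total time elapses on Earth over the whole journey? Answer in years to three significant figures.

Leg 1: 18.02 years is already measured on Earth.
Leg 2: γ = 1/√(1 − (40/41)²) = 41/9 ≈ 4.556; Δt_2 = 4.556 × 67.43 = 307.2 years.
Leg 3: 25.59 years is already measured on Earth.
Total: 18.02 + 307.2 + 25.59 years.

Δt = 351 years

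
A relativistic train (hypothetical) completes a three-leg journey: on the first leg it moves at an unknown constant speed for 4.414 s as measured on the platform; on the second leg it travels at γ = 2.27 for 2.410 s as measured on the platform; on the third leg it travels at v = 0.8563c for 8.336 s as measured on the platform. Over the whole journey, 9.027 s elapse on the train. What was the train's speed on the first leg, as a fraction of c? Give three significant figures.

Leg 1: speed unknown; τ_1 = 4.414/γ_1.
Leg 2: γ = 2.27; τ_2 = 2.410/2.270 = 1.062 s.
Leg 3: γ = 1/√(1 − 0.8563²) = 1/√0.2668 = 1.936; τ_3 = 8.336/1.936 = 4.305 s.
Total proper time: τ_1 + 1.062 + 4.305 = 9.027, so τ_1 = 9.027 − 5.367 = 3.660 s.
γ_1 = 4.414/3.660 = 1.206; β = √(1 − 1/γ²) = √0.3125.

β = 0.559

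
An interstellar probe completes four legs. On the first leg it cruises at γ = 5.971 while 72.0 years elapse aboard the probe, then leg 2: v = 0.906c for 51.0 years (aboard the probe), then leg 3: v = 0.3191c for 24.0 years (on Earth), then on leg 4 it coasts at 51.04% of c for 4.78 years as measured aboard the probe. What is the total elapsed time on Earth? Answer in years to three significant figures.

Leg 1: γ = 5.971; Δt_1 = 5.971 × 72.0 = 429.9 years.
Leg 2: γ = 1/√(1 − 0.906²) = 1/√0.1792 = 2.363; Δt_2 = 2.363 × 51.0 = 120.5 years.
Leg 3: 24.0 years is already measured on Earth.
Leg 4: β = 0.5104; γ = 1/√(1 − 0.5104²) = 1/√0.7395 = 1.163; Δt_4 = 1.163 × 4.78 = 5.559 years.
Total: 429.9 + 120.5 + 24.00 + 5.559 years.

Δt = 580 years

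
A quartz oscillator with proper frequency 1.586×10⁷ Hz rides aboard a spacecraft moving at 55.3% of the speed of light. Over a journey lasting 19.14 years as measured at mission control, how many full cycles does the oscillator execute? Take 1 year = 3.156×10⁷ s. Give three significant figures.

β = 0.553; γ = 1/√(1 − 0.553²) = 1/√0.6942 = 1.200
The oscillator's own cycle count is N = f × τ where τ is the proper time aboard the spacecraft. τ = Δt/γ = 19.14/1.200 = 15.95 years = 5.033×10⁸ s.
N = 1.586×10⁷ × 5.033×10⁸ = 7.982×10¹⁵.

N = 7.98×10¹⁵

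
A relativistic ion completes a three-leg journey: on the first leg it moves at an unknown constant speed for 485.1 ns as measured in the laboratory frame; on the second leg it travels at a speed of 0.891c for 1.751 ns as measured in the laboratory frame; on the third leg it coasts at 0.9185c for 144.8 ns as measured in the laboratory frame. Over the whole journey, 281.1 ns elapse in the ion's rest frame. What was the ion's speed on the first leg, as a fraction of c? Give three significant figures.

Leg 1: speed unknown; τ_1 = 485.1/γ_1.
Leg 2: γ = 1/√(1 − 0.891²) = 1/√0.2061 = 2.203; τ_2 = 1.751/2.203 = 0.7950 ns.
Leg 3: γ = 1/√(1 − 0.9185²) = 1/√0.1564 = 2.529; τ_3 = 144.8/2.529 = 57.26 ns.
Total proper time: τ_1 + 0.7950 + 57.26 = 281.1, so τ_1 = 281.1 − 58.05 = 223.0 ns.
γ_1 = 485.1/223.0 = 2.175; β = √(1 − 1/γ²) = √0.7886.

β = 0.888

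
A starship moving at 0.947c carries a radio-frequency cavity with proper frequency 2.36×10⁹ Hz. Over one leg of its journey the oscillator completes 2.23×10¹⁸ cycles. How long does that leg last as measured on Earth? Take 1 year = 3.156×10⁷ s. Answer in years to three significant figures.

Δt = 93.2 years

γ = 1/√(1 − 0.947²) = 1/√0.1032 = 3.113
Proper time for N cycles: τ = N/f = 2.23×10¹⁸/(2.36×10⁹) = 9.449×10⁸ s = 29.94 years.
Lab-frame duration Δt = γτ = 3.113 × 29.94 = 93.20 years.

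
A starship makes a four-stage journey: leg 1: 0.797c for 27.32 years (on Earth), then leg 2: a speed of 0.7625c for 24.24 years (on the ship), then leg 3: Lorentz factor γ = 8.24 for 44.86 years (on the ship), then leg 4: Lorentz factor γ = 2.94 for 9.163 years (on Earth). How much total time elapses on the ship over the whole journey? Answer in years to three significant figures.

τ = 88.7 years

Leg 1: γ = 1/√(1 − 0.797²) = 1/√0.3648 = 1.656; τ_1 = 27.32/1.656 = 16.50 years.
Leg 2: 24.24 years is already measured on the ship.
Leg 3: 44.86 years is already measured on the ship.
Leg 4: γ = 2.94; τ_4 = 9.163/2.940 = 3.117 years.
Total: 16.50 + 24.24 + 44.86 + 3.117 years.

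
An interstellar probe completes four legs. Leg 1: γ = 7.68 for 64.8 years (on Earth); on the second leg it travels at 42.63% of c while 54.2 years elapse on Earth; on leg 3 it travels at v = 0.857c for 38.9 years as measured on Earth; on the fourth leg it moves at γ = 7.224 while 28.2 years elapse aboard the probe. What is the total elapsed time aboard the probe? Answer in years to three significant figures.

Leg 1: γ = 7.68; τ_1 = 64.8/7.680 = 8.438 years.
Leg 2: β = 0.4263; γ = 1/√(1 − 0.4263²) = 1/√0.8183 = 1.105; τ_2 = 54.2/1.105 = 49.03 years.
Leg 3: γ = 1/√(1 − 0.857²) = 1/√0.2656 = 1.941; τ_3 = 38.9/1.941 = 20.05 years.
Leg 4: 28.2 years is already measured aboard the probe.
Total: 8.438 + 49.03 + 20.05 + 28.20 years.

τ = 106 years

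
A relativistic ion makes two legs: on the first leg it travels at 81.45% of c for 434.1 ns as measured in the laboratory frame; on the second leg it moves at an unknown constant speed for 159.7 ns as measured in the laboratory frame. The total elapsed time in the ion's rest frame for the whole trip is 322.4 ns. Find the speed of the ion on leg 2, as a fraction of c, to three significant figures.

Leg 1: β = 0.8145; γ = 1/√(1 − 0.8145²) = 1/√0.3366 = 1.724; τ_1 = 434.1/1.724 = 251.8 ns.
Leg 2: speed unknown; τ_2 = 159.7/γ_2.
Total proper time: 251.8 + τ_2 = 322.4, so τ_2 = 322.4 − 251.8 = 70.55 ns.
γ_2 = 159.7/70.55 = 2.264; β = √(1 − 1/γ²) = √0.8048.

β = 0.897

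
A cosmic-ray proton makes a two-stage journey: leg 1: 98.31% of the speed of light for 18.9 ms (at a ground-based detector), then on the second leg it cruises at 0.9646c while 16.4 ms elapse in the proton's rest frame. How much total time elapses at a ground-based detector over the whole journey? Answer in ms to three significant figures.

Leg 1: 18.9 ms is already measured at a ground-based detector.
Leg 2: γ = 1/√(1 − 0.9646²) = 1/√0.06955 = 3.792; Δt_2 = 3.792 × 16.4 = 62.19 ms.
Total: 18.90 + 62.19 ms.

Δt = 81.1 ms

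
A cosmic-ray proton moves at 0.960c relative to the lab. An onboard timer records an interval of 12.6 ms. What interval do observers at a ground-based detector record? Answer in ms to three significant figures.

Δt = 45.0 ms

γ = 1/√(1 − 0.960²) = 25/7 ≈ 3.571
The interval measured in the proton's rest frame is the proper time (both events occur at the same place in that frame); the lab-frame interval is Δt = γτ = 3.571 × 12.6 ms.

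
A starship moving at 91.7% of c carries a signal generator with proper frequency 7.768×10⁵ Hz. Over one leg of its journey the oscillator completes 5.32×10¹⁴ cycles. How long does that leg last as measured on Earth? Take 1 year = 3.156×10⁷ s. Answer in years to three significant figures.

Δt = 54.4 years

β = 0.917; γ = 1/√(1 − 0.917²) = 1/√0.1591 = 2.507
Proper time for N cycles: τ = N/f = 5.32×10¹⁴/(7.768×10⁵) = 6.849×10⁸ s = 21.70 years.
Lab-frame duration Δt = γτ = 2.507 × 21.70 = 54.40 years.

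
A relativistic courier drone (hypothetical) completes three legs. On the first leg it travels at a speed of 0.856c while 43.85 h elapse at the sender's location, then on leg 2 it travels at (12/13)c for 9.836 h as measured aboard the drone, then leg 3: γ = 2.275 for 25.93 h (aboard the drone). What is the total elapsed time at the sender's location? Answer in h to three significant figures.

Δt = 128 h

Leg 1: 43.85 h is already measured at the sender's location.
Leg 2: γ = 1/√(1 − (12/13)²) = 13/5 = 2.600; Δt_2 = 2.600 × 9.836 = 25.57 h.
Leg 3: γ = 2.275; Δt_3 = 2.275 × 25.93 = 58.99 h.
Total: 43.85 + 25.57 + 58.99 h.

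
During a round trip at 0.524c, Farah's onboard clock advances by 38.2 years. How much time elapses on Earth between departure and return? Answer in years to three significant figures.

Δt = 44.9 years

γ = 1/√(1 − 0.524²) = 1/√0.7254 = 1.174
Earth-frame duration is the dilated interval: Δt = γτ = 1.174 × 38.2 years.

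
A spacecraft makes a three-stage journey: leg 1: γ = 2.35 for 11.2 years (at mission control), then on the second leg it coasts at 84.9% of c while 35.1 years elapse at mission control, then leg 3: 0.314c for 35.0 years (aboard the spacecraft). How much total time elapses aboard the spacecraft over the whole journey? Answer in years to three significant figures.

Leg 1: γ = 2.35; τ_1 = 11.2/2.350 = 4.766 years.
Leg 2: β = 0.849; γ = 1/√(1 − 0.849²) = 1/√0.2792 = 1.893; τ_2 = 35.1/1.893 = 18.55 years.
Leg 3: 35.0 years is already measured aboard the spacecraft.
Total: 4.766 + 18.55 + 35.00 years.

τ = 58.3 years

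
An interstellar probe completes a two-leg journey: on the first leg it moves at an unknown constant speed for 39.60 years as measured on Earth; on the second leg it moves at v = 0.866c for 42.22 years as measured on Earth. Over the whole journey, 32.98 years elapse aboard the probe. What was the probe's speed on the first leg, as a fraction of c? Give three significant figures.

β = 0.954

Leg 1: speed unknown; τ_1 = 39.60/γ_1.
Leg 2: γ = 1/√(1 − 0.866²) = 1/√0.2500 = 2.000; τ_2 = 42.22/2.000 = 21.11 years.
Total proper time: τ_1 + 21.11 = 32.98, so τ_1 = 32.98 − 21.11 = 11.87 years.
γ_1 = 39.60/11.87 = 3.337; β = √(1 − 1/γ²) = √0.9102.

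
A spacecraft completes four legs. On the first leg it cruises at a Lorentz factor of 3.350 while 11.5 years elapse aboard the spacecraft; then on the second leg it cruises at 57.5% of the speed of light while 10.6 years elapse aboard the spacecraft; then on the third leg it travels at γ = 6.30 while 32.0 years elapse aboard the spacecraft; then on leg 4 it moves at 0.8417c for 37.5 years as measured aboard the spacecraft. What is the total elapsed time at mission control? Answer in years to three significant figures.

Δt = 323 years

Leg 1: γ = 3.350; Δt_1 = 3.350 × 11.5 = 38.52 years.
Leg 2: β = 0.575; γ = 1/√(1 − 0.575²) = 1/√0.6694 = 1.222; Δt_2 = 1.222 × 10.6 = 12.96 years.
Leg 3: γ = 6.30; Δt_3 = 6.300 × 32.0 = 201.6 years.
Leg 4: γ = 1/√(1 − 0.8417²) = 1/√0.2915 = 1.852; Δt_4 = 1.852 × 37.5 = 69.45 years.
Total: 38.52 + 12.96 + 201.6 + 69.45 years.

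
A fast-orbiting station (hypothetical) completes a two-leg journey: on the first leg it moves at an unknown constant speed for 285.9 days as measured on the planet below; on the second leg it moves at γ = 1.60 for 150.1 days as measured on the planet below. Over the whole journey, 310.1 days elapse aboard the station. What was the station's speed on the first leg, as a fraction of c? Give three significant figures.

Leg 1: speed unknown; τ_1 = 285.9/γ_1.
Leg 2: γ = 1.60; τ_2 = 150.1/1.600 = 93.81 days.
Total proper time: τ_1 + 93.81 = 310.1, so τ_1 = 310.1 − 93.81 = 216.3 days.
γ_1 = 285.9/216.3 = 1.322; β = √(1 − 1/γ²) = √0.4277.

β = 0.654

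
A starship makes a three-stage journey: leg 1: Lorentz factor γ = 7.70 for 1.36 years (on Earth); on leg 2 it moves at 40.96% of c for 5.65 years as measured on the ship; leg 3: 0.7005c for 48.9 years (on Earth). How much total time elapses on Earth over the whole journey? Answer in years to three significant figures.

Leg 1: 1.36 years is already measured on Earth.
Leg 2: β = 0.4096; γ = 1/√(1 − 0.4096²) = 1/√0.8322 = 1.096; Δt_2 = 1.096 × 5.65 = 6.193 years.
Leg 3: 48.9 years is already measured on Earth.
Total: 1.360 + 6.193 + 48.90 years.

Δt = 56.5 years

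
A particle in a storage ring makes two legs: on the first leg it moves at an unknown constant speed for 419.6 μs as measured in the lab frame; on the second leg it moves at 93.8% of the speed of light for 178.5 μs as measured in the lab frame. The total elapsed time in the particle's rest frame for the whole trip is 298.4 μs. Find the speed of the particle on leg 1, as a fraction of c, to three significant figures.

β = 0.826

Leg 1: speed unknown; τ_1 = 419.6/γ_1.
Leg 2: β = 0.938; γ = 1/√(1 − 0.938²) = 1/√0.1202 = 2.885; τ_2 = 178.5/2.885 = 61.87 μs.
Total proper time: τ_1 + 61.87 = 298.4, so τ_1 = 298.4 − 61.87 = 236.5 μs.
γ_1 = 419.6/236.5 = 1.774; β = √(1 − 1/γ²) = √0.6823.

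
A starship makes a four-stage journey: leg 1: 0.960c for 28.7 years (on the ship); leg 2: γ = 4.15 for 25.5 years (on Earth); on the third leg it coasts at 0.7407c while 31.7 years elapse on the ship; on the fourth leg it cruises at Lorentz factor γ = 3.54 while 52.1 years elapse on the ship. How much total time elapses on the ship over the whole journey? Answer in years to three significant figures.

τ = 119 years

Leg 1: 28.7 years is already measured on the ship.
Leg 2: γ = 4.15; τ_2 = 25.5/4.150 = 6.145 years.
Leg 3: 31.7 years is already measured on the ship.
Leg 4: 52.1 years is already measured on the ship.
Total: 28.70 + 6.145 + 31.70 + 52.10 years.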